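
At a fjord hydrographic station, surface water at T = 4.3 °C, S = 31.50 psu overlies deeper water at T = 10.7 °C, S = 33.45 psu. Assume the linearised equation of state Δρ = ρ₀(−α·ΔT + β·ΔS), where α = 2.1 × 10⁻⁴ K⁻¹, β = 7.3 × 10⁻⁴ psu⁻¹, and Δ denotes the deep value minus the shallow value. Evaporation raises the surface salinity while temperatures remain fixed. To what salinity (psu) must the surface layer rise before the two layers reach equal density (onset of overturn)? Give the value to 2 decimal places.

31.61 psu

Neutral buoyancy requires −α(T_deep − T_surf) + β(S_deep − S_surf′) = 0.
S_surf′ = S_deep − (α/β)·ΔT = 33.45 − (2.1 × 10⁻⁴/7.3 × 10⁻⁴)·(+6.4) = 31.6089 psu.
Increase required: 31.6089 − 31.50 = 0.1089 psu.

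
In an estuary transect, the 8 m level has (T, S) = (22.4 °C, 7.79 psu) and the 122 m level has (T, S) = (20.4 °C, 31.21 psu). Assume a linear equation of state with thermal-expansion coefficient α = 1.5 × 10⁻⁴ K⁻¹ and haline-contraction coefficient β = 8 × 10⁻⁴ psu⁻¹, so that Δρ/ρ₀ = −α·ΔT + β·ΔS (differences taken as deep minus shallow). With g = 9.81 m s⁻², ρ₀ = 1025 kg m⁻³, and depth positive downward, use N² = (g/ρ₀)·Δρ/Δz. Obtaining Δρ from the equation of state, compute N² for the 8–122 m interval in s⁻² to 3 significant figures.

1.64 × 10⁻³ s⁻²

ΔT = -2.0 K, ΔS = +23.42 psu (deep − shallow).
Δρ/ρ₀ = −αΔT + βΔS = 3.00 × 10⁻⁴ + 0.018736 = 0.019036, so Δρ ≈ 19.51 kg m⁻³.
N² = (g/ρ₀)·Δρ/Δz = g·(Δρ/ρ₀)/Δz = 9.81 × 0.019036 / 114 = 1.6381 × 10⁻³ s⁻² ≈ 1.64 × 10⁻³ s⁻².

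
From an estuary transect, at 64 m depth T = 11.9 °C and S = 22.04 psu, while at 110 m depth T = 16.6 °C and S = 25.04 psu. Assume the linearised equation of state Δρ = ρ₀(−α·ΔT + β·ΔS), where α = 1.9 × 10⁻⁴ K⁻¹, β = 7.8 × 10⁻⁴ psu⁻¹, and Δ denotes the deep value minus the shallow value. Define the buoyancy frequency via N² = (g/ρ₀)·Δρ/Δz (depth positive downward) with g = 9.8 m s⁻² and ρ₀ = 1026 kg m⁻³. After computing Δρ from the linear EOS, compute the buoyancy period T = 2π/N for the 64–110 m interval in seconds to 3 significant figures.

358 s

ΔT = +4.7 K, ΔS = +3.00 psu (deep − shallow).
Δρ/ρ₀ = −αΔT + βΔS = -8.93 × 10⁻⁴ + 2.34 × 10⁻³ = 1.447 × 10⁻³, so Δρ ≈ 1.485 kg m⁻³.
N² = (g/ρ₀)·Δρ/Δz = g·(Δρ/ρ₀)/Δz = 9.8 × 1.447 × 10⁻³ / 46 = 3.0827 × 10⁻⁴ s⁻².
N = √(3.0827 × 10⁻⁴) = 0.017558 rad s⁻¹ → T = 2π/N = 357.85 s ≈ 358 s.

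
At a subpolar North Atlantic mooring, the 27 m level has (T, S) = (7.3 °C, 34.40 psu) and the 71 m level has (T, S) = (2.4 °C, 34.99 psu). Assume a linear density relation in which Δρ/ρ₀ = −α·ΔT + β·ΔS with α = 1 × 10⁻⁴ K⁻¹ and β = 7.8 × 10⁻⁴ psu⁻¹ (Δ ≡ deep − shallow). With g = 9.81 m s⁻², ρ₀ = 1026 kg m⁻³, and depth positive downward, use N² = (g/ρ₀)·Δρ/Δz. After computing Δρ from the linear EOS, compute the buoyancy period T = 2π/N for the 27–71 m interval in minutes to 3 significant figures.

ΔT = -4.9 K, ΔS = +0.59 psu (deep − shallow).
Δρ/ρ₀ = −αΔT + βΔS = 4.90 × 10⁻⁴ + 4.602 × 10⁻⁴ = 9.502 × 10⁻⁴, so Δρ ≈ 0.9749 kg m⁻³.
N² = (g/ρ₀)·Δρ/Δz = g·(Δρ/ρ₀)/Δz = 9.81 × 9.502 × 10⁻⁴ / 44 = 2.1185 × 10⁻⁴ s⁻².
N = √(2.1185 × 10⁻⁴) = 0.014555 rad s⁻¹ → T = 2π/N = 431.69 s = 7.1948 min ≈ 7.19 min.

7.19 min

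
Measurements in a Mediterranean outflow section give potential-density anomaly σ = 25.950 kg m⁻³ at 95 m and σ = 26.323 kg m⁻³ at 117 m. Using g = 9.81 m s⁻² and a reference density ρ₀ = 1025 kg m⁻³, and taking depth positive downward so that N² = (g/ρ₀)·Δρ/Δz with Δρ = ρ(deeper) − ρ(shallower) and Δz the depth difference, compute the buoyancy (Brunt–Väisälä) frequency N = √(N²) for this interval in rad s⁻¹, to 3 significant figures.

0.0127 rad s⁻¹

Δρ = 1026.323 − 1025.950 = 0.373 kg m⁻³ over Δz = 117 − 95 = 22 m.
N² = (9.81/1025) × (0.373/22) = 1.6227 × 10⁻⁴ s⁻².
N = √(1.6227 × 10⁻⁴) = 0.012739 rad s⁻¹ ≈ 0.0127 rad s⁻¹.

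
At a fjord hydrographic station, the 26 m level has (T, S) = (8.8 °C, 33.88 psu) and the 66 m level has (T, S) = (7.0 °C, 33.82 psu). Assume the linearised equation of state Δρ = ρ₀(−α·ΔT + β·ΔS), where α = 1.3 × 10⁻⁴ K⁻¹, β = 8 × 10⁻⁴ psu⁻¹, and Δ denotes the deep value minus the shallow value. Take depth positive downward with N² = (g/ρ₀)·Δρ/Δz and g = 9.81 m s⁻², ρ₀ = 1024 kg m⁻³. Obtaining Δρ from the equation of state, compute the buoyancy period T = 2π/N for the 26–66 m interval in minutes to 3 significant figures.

ΔT = -1.8 K, ΔS = -0.06 psu (deep − shallow).
Δρ/ρ₀ = −αΔT + βΔS = 2.34 × 10⁻⁴ − 4.80 × 10⁻⁵ = 1.86 × 10⁻⁴, so Δρ ≈ 0.1905 kg m⁻³.
N² = (g/ρ₀)·Δρ/Δz = g·(Δρ/ρ₀)/Δz = 9.81 × 1.86 × 10⁻⁴ / 40 = 4.5616 × 10⁻⁵ s⁻².
N = √(4.5616 × 10⁻⁵) = 6.7540 × 10⁻³ rad s⁻¹ → T = 2π/N = 930.29 s = 15.505 min ≈ 15.5 min.

15.5 min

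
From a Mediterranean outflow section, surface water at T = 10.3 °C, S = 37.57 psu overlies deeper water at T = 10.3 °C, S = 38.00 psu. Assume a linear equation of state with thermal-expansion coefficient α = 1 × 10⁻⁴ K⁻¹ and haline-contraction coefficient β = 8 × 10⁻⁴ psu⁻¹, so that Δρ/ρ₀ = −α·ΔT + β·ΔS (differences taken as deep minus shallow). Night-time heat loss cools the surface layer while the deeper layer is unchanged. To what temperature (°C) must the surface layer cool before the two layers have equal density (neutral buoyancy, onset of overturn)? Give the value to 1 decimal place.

Neutral buoyancy requires Δρ = 0, i.e. −α(T_deep − T_surf′) + β(S_deep − S_surf) = 0.
T_surf′ = T_deep − (β/α)·ΔS = 10.3 − (8 × 10⁻⁴/1 × 10⁻⁴)·(+0.43) = 6.860 °C.
Cooling required: 10.3 − (6.860) = 3.440 °C.

6.9 °C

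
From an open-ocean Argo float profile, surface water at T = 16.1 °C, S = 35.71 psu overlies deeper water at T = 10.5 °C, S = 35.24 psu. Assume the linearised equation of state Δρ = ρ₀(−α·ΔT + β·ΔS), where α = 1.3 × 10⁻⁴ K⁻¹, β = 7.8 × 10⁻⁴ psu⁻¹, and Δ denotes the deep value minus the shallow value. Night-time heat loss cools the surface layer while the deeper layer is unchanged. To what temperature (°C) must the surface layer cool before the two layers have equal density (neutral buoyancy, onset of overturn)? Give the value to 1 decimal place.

Neutral buoyancy requires Δρ = 0, i.e. −α(T_deep − T_surf′) + β(S_deep − S_surf) = 0.
T_surf′ = T_deep − (β/α)·ΔS = 10.5 − (7.8 × 10⁻⁴/1.3 × 10⁻⁴)·(-0.47) = 13.320 °C.
Cooling required: 16.1 − (13.320) = 2.780 °C.

13.3 °C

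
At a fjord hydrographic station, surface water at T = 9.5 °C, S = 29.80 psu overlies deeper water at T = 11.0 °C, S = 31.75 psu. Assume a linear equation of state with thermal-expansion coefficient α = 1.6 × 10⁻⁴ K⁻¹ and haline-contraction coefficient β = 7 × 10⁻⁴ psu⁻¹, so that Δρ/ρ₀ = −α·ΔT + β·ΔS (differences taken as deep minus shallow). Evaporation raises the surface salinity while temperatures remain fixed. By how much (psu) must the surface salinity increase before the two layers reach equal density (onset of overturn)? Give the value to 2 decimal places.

Neutral buoyancy requires −α(T_deep − T_surf) + β(S_deep − S_surf′) = 0.
S_surf′ = S_deep − (α/β)·ΔT = 31.75 − (1.6 × 10⁻⁴/7 × 10⁻⁴)·(+1.5) = 31.4071 psu.
Increase required: 31.4071 − 29.80 = 1.6071 psu.

1.61 psu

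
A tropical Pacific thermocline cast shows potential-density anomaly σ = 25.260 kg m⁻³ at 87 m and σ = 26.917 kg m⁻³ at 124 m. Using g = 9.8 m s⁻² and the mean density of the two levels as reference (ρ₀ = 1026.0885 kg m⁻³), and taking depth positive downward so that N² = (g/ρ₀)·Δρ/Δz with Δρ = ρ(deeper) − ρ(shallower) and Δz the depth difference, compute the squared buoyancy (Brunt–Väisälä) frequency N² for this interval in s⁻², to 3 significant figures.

Δρ = 1026.917 − 1025.260 = 1.657 kg m⁻³ over Δz = 124 − 87 = 37 m.
N² = (9.8/1026.0885) × (1.657/37) = 4.2772 × 10⁻⁴ s⁻² ≈ 4.28 × 10⁻⁴ s⁻².

4.28 × 10⁻⁴ s⁻²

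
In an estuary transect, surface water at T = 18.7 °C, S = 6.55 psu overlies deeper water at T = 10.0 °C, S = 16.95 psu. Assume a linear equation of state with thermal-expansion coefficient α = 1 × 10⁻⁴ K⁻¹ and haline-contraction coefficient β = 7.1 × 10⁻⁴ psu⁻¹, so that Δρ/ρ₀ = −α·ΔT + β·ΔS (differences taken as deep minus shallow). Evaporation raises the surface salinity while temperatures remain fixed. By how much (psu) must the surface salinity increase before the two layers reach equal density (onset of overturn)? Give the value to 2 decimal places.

11.63 psu

Neutral buoyancy requires −α(T_deep − T_surf) + β(S_deep − S_surf′) = 0.
S_surf′ = S_deep − (α/β)·ΔT = 16.95 − (1 × 10⁻⁴/7.1 × 10⁻⁴)·(-8.7) = 18.1754 psu.
Increase required: 18.1754 − 6.55 = 11.6254 psu.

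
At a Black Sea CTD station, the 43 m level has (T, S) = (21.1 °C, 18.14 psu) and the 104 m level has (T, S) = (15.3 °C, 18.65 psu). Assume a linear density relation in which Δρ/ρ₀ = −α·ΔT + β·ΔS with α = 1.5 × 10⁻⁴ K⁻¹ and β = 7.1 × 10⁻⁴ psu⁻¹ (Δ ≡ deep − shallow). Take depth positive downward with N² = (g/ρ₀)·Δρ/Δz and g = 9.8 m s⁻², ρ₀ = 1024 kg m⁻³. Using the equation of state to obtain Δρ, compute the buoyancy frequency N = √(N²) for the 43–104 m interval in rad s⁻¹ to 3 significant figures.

0.0141 rad s⁻¹

ΔT = -5.8 K, ΔS = +0.51 psu (deep − shallow).
Δρ/ρ₀ = −αΔT + βΔS = 8.70 × 10⁻⁴ + 3.621 × 10⁻⁴ = 1.2321 × 10⁻³, so Δρ ≈ 1.262 kg m⁻³.
N² = (g/ρ₀)·Δρ/Δz = g·(Δρ/ρ₀)/Δz = 9.8 × 1.2321 × 10⁻³ / 61 = 1.9794 × 10⁻⁴ s⁻².
N = √(1.9794 × 10⁻⁴) = 0.014069 rad s⁻¹ ≈ 0.0141 rad s⁻¹.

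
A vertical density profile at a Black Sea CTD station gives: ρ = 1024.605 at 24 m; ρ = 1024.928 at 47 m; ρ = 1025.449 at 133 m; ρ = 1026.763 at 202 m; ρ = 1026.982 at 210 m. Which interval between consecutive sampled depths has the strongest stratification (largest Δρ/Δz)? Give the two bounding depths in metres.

202–210 m

Compute the density gradient over each adjacent pair:
  24–47 m: Δρ/Δz = 0.323/23 = 0.014 kg m⁻⁴
  47–133 m: Δρ/Δz = 0.521/86 = 6.1 × 10⁻³ kg m⁻⁴
  133–202 m: Δρ/Δz = 1.314/69 = 0.019 kg m⁻⁴
  202–210 m: Δρ/Δz = 0.219/8 = 0.027 kg m⁻⁴
The largest gradient is in the 202–210 m interval — the pycnocline.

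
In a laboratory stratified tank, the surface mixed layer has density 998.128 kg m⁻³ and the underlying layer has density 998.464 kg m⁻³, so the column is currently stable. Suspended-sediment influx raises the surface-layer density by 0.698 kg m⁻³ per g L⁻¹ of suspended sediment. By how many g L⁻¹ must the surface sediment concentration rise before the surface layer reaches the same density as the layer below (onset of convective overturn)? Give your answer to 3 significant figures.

Density deficit of the surface layer: 998.464 − 998.128 = 0.336 kg m⁻³.
Required change = 0.336 / 0.698 = 0.481 g L⁻¹.

0.481 g L⁻¹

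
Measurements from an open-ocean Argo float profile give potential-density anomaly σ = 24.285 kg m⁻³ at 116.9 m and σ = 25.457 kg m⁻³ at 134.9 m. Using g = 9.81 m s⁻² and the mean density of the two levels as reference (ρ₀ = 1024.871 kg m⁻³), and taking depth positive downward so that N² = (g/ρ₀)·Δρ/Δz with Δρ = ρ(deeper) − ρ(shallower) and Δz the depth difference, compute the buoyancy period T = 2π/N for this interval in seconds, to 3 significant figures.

Δρ = 1025.457 − 1024.285 = 1.172 kg m⁻³ over Δz = 134.9 − 116.9 = 18 m.
N² = (9.81/1024.871) × (1.172/18) = 6.2324 × 10⁻⁴ s⁻².
N = √(6.2324 × 10⁻⁴) = 0.024965 rad s⁻¹, so T = 2π/N = 251.68 s ≈ 252 s.

252 s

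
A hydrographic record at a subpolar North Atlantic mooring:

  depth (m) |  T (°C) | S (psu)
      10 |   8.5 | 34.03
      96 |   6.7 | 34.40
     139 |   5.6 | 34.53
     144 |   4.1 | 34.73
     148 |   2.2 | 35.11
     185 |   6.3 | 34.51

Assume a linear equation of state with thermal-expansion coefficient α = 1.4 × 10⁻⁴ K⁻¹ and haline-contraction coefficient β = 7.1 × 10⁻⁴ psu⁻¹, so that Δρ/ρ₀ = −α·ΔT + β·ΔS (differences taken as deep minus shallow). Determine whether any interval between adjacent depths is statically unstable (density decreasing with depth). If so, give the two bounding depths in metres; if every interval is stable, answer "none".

Evaluate Δρ/ρ₀ = −αΔT + βΔS across each adjacent pair:
  10–96 m: −αΔT+βΔS = −(1.4 × 10⁻⁴)(-1.8)+(7.1 × 10⁻⁴)(+0.37) = 5.1 × 10⁻⁴ → stable
  96–139 m: −αΔT+βΔS = −(1.4 × 10⁻⁴)(-1.1)+(7.1 × 10⁻⁴)(+0.13) = 2.5 × 10⁻⁴ → stable
  139–144 m: −αΔT+βΔS = −(1.4 × 10⁻⁴)(-1.5)+(7.1 × 10⁻⁴)(+0.20) = 3.5 × 10⁻⁴ → stable
  144–148 m: −αΔT+βΔS = −(1.4 × 10⁻⁴)(-1.9)+(7.1 × 10⁻⁴)(+0.38) = 5.4 × 10⁻⁴ → stable
  148–185 m: −αΔT+βΔS = −(1.4 × 10⁻⁴)(+4.1)+(7.1 × 10⁻⁴)(-0.60) = -1.0 × 10⁻³ → UNSTABLE
The 148–185 m interval has Δρ < 0: lighter water underlies denser water.

148–185 m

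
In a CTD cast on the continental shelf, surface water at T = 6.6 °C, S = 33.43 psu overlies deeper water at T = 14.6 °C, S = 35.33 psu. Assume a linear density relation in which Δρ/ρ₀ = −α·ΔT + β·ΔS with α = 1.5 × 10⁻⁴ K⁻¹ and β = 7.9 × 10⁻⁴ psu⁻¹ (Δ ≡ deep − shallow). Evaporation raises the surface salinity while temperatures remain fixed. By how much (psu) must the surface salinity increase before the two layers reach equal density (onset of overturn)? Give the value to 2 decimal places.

Neutral buoyancy requires −α(T_deep − T_surf) + β(S_deep − S_surf′) = 0.
S_surf′ = S_deep − (α/β)·ΔT = 35.33 − (1.5 × 10⁻⁴/7.9 × 10⁻⁴)·(+8.0) = 33.8110 psu.
Increase required: 33.8110 − 33.43 = 0.3810 psu.

0.38 psu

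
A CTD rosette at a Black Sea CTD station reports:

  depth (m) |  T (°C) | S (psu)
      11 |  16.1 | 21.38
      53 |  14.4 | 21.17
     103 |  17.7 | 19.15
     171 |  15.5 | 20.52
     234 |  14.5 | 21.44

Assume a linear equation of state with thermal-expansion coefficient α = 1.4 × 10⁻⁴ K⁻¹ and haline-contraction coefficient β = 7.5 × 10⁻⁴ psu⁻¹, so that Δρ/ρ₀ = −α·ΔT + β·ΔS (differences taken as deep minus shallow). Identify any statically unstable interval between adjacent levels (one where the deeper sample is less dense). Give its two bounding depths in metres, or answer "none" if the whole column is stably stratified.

53–103 m

Evaluate Δρ/ρ₀ = −αΔT + βΔS across each adjacent pair:
  11–53 m: −αΔT+βΔS = −(1.4 × 10⁻⁴)(-1.7)+(7.5 × 10⁻⁴)(-0.21) = 8.0 × 10⁻⁵ → stable
  53–103 m: −αΔT+βΔS = −(1.4 × 10⁻⁴)(+3.3)+(7.5 × 10⁻⁴)(-2.02) = -2.0 × 10⁻³ → UNSTABLE
  103–171 m: −αΔT+βΔS = −(1.4 × 10⁻⁴)(-2.2)+(7.5 × 10⁻⁴)(+1.37) = 1.3 × 10⁻³ → stable
  171–234 m: −αΔT+βΔS = −(1.4 × 10⁻⁴)(-1.0)+(7.5 × 10⁻⁴)(+0.92) = 8.3 × 10⁻⁴ → stable
The 53–103 m interval has Δρ < 0: lighter water underlies denser water.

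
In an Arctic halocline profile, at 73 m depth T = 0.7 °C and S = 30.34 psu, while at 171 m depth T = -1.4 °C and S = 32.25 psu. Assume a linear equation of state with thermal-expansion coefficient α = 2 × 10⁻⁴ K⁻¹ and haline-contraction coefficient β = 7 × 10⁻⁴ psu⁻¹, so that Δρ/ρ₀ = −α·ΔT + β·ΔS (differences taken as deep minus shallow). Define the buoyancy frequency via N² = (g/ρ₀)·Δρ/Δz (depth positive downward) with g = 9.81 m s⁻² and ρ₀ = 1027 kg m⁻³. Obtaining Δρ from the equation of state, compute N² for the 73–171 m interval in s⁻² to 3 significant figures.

1.76 × 10⁻⁴ s⁻²

ΔT = -2.1 K, ΔS = +1.91 psu (deep − shallow).
Δρ/ρ₀ = −αΔT + βΔS = 4.20 × 10⁻⁴ + 1.337 × 10⁻³ = 1.757 × 10⁻³, so Δρ ≈ 1.804 kg m⁻³.
N² = (g/ρ₀)·Δρ/Δz = g·(Δρ/ρ₀)/Δz = 9.81 × 1.757 × 10⁻³ / 98 = 1.7588 × 10⁻⁴ s⁻² ≈ 1.76 × 10⁻⁴ s⁻².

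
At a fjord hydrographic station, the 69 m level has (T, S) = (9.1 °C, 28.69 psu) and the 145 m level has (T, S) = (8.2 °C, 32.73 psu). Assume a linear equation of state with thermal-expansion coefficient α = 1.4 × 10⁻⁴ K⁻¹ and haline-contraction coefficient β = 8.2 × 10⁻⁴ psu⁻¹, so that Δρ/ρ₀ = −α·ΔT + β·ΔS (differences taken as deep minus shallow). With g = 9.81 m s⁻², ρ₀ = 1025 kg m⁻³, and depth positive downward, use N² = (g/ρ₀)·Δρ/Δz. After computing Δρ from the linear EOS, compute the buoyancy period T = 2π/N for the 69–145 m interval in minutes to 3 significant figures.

ΔT = -0.9 K, ΔS = +4.04 psu (deep − shallow).
Δρ/ρ₀ = −αΔT + βΔS = 1.26 × 10⁻⁴ + 3.3128 × 10⁻³ = 3.4388 × 10⁻³, so Δρ ≈ 3.525 kg m⁻³.
N² = (g/ρ₀)·Δρ/Δz = g·(Δρ/ρ₀)/Δz = 9.81 × 3.4388 × 10⁻³ / 76 = 4.4388 × 10⁻⁴ s⁻².
N = √(4.4388 × 10⁻⁴) = 0.021068 rad s⁻¹ → T = 2π/N = 298.23 s = 4.9705 min ≈ 4.97 min.

4.97 min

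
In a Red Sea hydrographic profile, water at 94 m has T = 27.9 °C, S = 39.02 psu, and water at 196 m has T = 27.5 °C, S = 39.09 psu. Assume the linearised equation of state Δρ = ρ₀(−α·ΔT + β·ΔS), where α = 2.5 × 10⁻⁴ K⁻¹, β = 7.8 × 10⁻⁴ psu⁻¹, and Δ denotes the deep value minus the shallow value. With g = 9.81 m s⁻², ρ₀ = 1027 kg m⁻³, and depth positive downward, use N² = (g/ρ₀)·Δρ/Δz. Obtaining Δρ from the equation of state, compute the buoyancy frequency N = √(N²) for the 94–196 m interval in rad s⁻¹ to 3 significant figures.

3.86 × 10⁻³ rad s⁻¹

ΔT = -0.4 K, ΔS = +0.07 psu (deep − shallow).
Δρ/ρ₀ = −αΔT + βΔS = 1.00 × 10⁻⁴ + 5.46 × 10⁻⁵ = 1.546 × 10⁻⁴, so Δρ ≈ 0.1588 kg m⁻³.
N² = (g/ρ₀)·Δρ/Δz = g·(Δρ/ρ₀)/Δz = 9.81 × 1.546 × 10⁻⁴ / 102 = 1.4869 × 10⁻⁵ s⁻².
N = √(1.4869 × 10⁻⁵) = 3.8560 × 10⁻³ rad s⁻¹ ≈ 3.86 × 10⁻³ rad s⁻¹.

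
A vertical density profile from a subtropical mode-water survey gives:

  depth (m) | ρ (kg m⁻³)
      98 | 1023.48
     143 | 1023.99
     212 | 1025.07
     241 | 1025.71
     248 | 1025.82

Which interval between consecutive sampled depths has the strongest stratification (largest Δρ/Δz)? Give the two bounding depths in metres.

212–241 m

Compute the density gradient over each adjacent pair:
  98–143 m: Δρ/Δz = 0.51/45 = 0.011 kg m⁻⁴
  143–212 m: Δρ/Δz = 1.08/69 = 0.016 kg m⁻⁴
  212–241 m: Δρ/Δz = 0.64/29 = 0.022 kg m⁻⁴
  241–248 m: Δρ/Δz = 0.11/7 = 0.016 kg m⁻⁴
The largest gradient is in the 212–241 m interval — the pycnocline.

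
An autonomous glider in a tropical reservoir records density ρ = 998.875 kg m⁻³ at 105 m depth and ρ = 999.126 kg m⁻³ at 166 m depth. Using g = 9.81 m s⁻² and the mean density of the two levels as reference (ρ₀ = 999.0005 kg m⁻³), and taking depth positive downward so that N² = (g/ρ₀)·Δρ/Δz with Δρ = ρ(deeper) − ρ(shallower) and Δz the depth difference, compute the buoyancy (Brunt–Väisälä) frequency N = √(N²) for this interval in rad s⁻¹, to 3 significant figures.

Δρ = 999.126 − 998.875 = 0.251 kg m⁻³ over Δz = 166 − 105 = 61 m.
N² = (9.81/999.0005) × (0.251/61) = 4.0406 × 10⁻⁵ s⁻².
N = √(4.0406 × 10⁻⁵) = 6.3566 × 10⁻³ rad s⁻¹ ≈ 6.36 × 10⁻³ rad s⁻¹.

6.36 × 10⁻³ rad s⁻¹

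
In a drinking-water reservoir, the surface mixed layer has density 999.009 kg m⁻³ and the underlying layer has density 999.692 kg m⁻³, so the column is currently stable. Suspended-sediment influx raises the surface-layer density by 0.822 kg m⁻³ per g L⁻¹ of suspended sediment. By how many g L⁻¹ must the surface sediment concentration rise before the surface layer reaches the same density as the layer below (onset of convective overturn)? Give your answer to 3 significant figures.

Density deficit of the surface layer: 999.692 − 999.009 = 0.683 kg m⁻³.
Required change = 0.683 / 0.822 = 0.831 g L⁻¹.

0.831 g L⁻¹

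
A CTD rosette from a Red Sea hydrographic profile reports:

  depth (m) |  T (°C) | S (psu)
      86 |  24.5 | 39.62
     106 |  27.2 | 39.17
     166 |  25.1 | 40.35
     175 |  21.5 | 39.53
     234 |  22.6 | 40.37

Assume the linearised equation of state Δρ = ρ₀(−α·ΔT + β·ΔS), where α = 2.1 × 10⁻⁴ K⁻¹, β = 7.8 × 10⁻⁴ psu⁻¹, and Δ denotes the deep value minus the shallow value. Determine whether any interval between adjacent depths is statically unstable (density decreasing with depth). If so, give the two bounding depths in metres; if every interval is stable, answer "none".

Evaluate Δρ/ρ₀ = −αΔT + βΔS across each adjacent pair:
  86–106 m: −αΔT+βΔS = −(2.1 × 10⁻⁴)(+2.7)+(7.8 × 10⁻⁴)(-0.45) = -9.2 × 10⁻⁴ → UNSTABLE
  106–166 m: −αΔT+βΔS = −(2.1 × 10⁻⁴)(-2.1)+(7.8 × 10⁻⁴)(+1.18) = 1.4 × 10⁻³ → stable
  166–175 m: −αΔT+βΔS = −(2.1 × 10⁻⁴)(-3.6)+(7.8 × 10⁻⁴)(-0.82) = 1.2 × 10⁻⁴ → stable
  175–234 m: −αΔT+βΔS = −(2.1 × 10⁻⁴)(+1.1)+(7.8 × 10⁻⁴)(+0.84) = 4.2 × 10⁻⁴ → stable
The 86–106 m interval has Δρ < 0: lighter water underlies denser water.

86–106 m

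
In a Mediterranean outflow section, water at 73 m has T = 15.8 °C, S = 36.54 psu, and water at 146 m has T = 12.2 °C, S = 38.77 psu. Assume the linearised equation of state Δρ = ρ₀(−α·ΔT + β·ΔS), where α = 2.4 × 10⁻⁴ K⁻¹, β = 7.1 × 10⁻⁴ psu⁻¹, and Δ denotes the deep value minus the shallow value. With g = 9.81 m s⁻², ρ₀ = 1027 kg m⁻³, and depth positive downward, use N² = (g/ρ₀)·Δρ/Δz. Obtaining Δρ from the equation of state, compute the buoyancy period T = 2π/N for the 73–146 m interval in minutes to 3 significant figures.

ΔT = -3.6 K, ΔS = +2.23 psu (deep − shallow).
Δρ/ρ₀ = −αΔT + βΔS = 8.64 × 10⁻⁴ + 1.5833 × 10⁻³ = 2.4473 × 10⁻³, so Δρ ≈ 2.513 kg m⁻³.
N² = (g/ρ₀)·Δρ/Δz = g·(Δρ/ρ₀)/Δz = 9.81 × 2.4473 × 10⁻³ / 73 = 3.2888 × 10⁻⁴ s⁻².
N = √(3.2888 × 10⁻⁴) = 0.018135 rad s⁻¹ → T = 2π/N = 346.47 s = 5.7745 min ≈ 5.77 min.

5.77 min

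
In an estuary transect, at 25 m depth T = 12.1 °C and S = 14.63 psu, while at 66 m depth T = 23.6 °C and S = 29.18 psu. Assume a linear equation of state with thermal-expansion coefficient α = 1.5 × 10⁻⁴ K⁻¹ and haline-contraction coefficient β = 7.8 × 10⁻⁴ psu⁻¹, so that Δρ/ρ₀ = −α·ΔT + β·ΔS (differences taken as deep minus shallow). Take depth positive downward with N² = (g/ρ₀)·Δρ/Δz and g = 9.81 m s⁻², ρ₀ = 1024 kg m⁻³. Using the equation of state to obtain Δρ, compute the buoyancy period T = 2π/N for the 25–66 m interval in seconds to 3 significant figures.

ΔT = +11.5 K, ΔS = +14.55 psu (deep − shallow).
Δρ/ρ₀ = −αΔT + βΔS = -1.725 × 10⁻³ + 0.011349 = 9.624 × 10⁻³, so Δρ ≈ 9.855 kg m⁻³.
N² = (g/ρ₀)·Δρ/Δz = g·(Δρ/ρ₀)/Δz = 9.81 × 9.624 × 10⁻³ / 41 = 2.3027 × 10⁻³ s⁻².
N = √(2.3027 × 10⁻³) = 0.047986 rad s⁻¹ → T = 2π/N = 130.94 s ≈ 131 s.

131 s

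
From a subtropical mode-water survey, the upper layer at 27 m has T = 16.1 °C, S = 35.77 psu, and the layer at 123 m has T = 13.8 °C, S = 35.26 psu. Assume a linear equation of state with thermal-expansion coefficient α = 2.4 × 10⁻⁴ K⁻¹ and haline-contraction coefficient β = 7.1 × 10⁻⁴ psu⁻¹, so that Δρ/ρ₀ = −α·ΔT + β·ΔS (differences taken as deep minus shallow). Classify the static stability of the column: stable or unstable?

stable

ΔT = 13.8 − 16.1 = -2.3 K and ΔS = 35.26 − 35.77 = -0.51 psu (deep − shallow).
−αΔT = 5.52 × 10⁻⁴; βΔS = -3.621 × 10⁻⁴; sum Δρ/ρ₀ = 1.899 × 10⁻⁴.
Δρ/ρ₀ > 0, so Δρ > 0: deeper water is denser → statically stable.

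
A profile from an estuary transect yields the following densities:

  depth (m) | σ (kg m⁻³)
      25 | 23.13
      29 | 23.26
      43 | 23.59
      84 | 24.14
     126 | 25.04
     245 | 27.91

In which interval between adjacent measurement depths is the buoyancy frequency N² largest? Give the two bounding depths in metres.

Compute the density gradient over each adjacent pair:
  25–29 m: Δρ/Δz = 0.13/4 = 0.033 kg m⁻⁴
  29–43 m: Δρ/Δz = 0.33/14 = 0.024 kg m⁻⁴
  43–84 m: Δρ/Δz = 0.55/41 = 0.013 kg m⁻⁴
  84–126 m: Δρ/Δz = 0.90/42 = 0.021 kg m⁻⁴
  126–245 m: Δρ/Δz = 2.87/119 = 0.024 kg m⁻⁴
The largest gradient is in the 25–29 m interval — the pycnocline.

25–29 m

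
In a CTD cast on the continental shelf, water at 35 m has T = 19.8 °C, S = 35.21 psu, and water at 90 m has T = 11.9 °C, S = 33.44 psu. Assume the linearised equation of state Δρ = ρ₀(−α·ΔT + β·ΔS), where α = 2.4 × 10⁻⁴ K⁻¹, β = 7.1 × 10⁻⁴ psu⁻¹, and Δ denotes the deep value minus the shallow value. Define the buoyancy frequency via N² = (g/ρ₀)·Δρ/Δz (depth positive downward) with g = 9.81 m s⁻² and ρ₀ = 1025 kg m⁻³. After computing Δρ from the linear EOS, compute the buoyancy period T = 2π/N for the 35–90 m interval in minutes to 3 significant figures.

9.81 min

ΔT = -7.9 K, ΔS = -1.77 psu (deep − shallow).
Δρ/ρ₀ = −αΔT + βΔS = 1.896 × 10⁻³ − 1.2567 × 10⁻³ = 6.393 × 10⁻⁴, so Δρ ≈ 0.6553 kg m⁻³.
N² = (g/ρ₀)·Δρ/Δz = g·(Δρ/ρ₀)/Δz = 9.81 × 6.393 × 10⁻⁴ / 55 = 1.1403 × 10⁻⁴ s⁻².
N = √(1.1403 × 10⁻⁴) = 0.010678 rad s⁻¹ → T = 2π/N = 588.42 s = 9.8070 min ≈ 9.81 min.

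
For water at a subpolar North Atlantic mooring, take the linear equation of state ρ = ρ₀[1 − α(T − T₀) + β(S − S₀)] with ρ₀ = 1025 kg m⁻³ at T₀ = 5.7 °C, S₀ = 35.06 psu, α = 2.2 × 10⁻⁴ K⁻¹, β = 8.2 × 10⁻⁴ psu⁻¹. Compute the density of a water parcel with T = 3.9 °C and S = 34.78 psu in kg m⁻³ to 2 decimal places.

1025.17 kg m⁻³

T − T₀ = -1.8 K, S − S₀ = -0.28 psu.
Bracket = 1 − α·(-1.8) + β·(-0.28) = 1 + (1.664 × 10⁻⁴) = 1.0001664.
ρ = 1025 × 1.0001664 = 1025.17 kg m⁻³.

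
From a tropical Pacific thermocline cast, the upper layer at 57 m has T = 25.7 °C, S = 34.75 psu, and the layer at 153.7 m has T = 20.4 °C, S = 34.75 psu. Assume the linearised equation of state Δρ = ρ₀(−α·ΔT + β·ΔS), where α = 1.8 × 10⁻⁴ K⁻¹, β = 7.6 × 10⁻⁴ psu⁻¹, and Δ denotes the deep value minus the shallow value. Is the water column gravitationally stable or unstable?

ΔT = 20.4 − 25.7 = -5.3 K and ΔS = 34.75 − 34.75 = +0.00 psu (deep − shallow).
−αΔT = 9.54 × 10⁻⁴; βΔS = 0; sum Δρ/ρ₀ = 9.54 × 10⁻⁴.
Δρ/ρ₀ > 0, so Δρ > 0: deeper water is denser → statically stable.

stable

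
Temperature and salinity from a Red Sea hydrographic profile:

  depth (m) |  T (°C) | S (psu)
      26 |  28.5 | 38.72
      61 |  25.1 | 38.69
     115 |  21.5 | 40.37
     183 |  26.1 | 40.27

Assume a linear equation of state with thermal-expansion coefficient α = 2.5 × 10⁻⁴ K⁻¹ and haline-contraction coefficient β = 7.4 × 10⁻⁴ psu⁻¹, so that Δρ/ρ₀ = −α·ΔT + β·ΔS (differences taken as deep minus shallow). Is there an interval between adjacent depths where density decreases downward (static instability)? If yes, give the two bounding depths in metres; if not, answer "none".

Evaluate Δρ/ρ₀ = −αΔT + βΔS across each adjacent pair:
  26–61 m: −αΔT+βΔS = −(2.5 × 10⁻⁴)(-3.4)+(7.4 × 10⁻⁴)(-0.03) = 8.3 × 10⁻⁴ → stable
  61–115 m: −αΔT+βΔS = −(2.5 × 10⁻⁴)(-3.6)+(7.4 × 10⁻⁴)(+1.68) = 2.1 × 10⁻³ → stable
  115–183 m: −αΔT+βΔS = −(2.5 × 10⁻⁴)(+4.6)+(7.4 × 10⁻⁴)(-0.10) = -1.2 × 10⁻³ → UNSTABLE
The 115–183 m interval has Δρ < 0: lighter water underlies denser water.

115–183 m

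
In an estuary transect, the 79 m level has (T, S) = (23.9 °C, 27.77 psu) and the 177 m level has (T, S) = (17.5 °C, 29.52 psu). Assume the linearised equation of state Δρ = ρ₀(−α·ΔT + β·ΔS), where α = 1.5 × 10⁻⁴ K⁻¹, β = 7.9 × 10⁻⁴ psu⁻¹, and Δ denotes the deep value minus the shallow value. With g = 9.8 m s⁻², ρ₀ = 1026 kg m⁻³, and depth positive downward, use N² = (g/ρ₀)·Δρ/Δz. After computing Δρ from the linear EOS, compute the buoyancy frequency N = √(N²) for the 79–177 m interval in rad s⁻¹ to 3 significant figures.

0.0153 rad s⁻¹

ΔT = -6.4 K, ΔS = +1.75 psu (deep − shallow).
Δρ/ρ₀ = −αΔT + βΔS = 9.60 × 10⁻⁴ + 1.3825 × 10⁻³ = 2.3425 × 10⁻³, so Δρ ≈ 2.403 kg m⁻³.
N² = (g/ρ₀)·Δρ/Δz = g·(Δρ/ρ₀)/Δz = 9.8 × 2.3425 × 10⁻³ / 98 = 2.3425 × 10⁻⁴ s⁻².
N = √(2.3425 × 10⁻⁴) = 0.015305 rad s⁻¹ ≈ 0.0153 rad s⁻¹.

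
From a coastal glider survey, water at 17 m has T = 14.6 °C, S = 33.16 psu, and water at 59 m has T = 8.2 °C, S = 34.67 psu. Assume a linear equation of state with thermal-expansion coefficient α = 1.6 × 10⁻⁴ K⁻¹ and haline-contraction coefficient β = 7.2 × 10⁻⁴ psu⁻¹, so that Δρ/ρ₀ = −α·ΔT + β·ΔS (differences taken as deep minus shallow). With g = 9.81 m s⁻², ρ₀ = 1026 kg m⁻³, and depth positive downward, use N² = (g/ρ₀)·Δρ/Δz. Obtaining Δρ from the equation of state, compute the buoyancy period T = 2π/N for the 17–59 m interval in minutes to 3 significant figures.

4.72 min

ΔT = -6.4 K, ΔS = +1.51 psu (deep − shallow).
Δρ/ρ₀ = −αΔT + βΔS = 1.024 × 10⁻³ + 1.0872 × 10⁻³ = 2.1112 × 10⁻³, so Δρ ≈ 2.166 kg m⁻³.
N² = (g/ρ₀)·Δρ/Δz = g·(Δρ/ρ₀)/Δz = 9.81 × 2.1112 × 10⁻³ / 42 = 4.9312 × 10⁻⁴ s⁻².
N = √(4.9312 × 10⁻⁴) = 0.022206 rad s⁻¹ → T = 2π/N = 282.95 s = 4.7158 min ≈ 4.72 min.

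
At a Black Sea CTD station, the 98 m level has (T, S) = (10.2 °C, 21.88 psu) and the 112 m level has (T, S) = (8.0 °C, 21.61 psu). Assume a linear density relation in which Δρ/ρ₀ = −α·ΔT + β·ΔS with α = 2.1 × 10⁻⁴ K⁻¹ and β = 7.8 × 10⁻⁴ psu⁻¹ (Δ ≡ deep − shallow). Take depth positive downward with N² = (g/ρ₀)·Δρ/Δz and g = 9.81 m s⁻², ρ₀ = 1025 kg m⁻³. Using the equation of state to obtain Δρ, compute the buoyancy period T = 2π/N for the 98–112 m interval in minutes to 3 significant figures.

7.89 min

ΔT = -2.2 K, ΔS = -0.27 psu (deep − shallow).
Δρ/ρ₀ = −αΔT + βΔS = 4.62 × 10⁻⁴ − 2.106 × 10⁻⁴ = 2.514 × 10⁻⁴, so Δρ ≈ 0.2577 kg m⁻³.
N² = (g/ρ₀)·Δρ/Δz = g·(Δρ/ρ₀)/Δz = 9.81 × 2.514 × 10⁻⁴ / 14 = 1.7616 × 10⁻⁴ s⁻².
N = √(1.7616 × 10⁻⁴) = 0.013273 rad s⁻¹ → T = 2π/N = 473.38 s = 7.8897 min ≈ 7.89 min.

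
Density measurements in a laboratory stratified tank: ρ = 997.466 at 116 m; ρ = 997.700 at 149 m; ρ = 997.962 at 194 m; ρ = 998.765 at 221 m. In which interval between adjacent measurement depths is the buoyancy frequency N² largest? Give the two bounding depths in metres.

Compute the density gradient over each adjacent pair:
  116–149 m: Δρ/Δz = 0.234/33 = 7.1 × 10⁻³ kg m⁻⁴
  149–194 m: Δρ/Δz = 0.262/45 = 5.8 × 10⁻³ kg m⁻⁴
  194–221 m: Δρ/Δz = 0.803/27 = 0.030 kg m⁻⁴
The largest gradient is in the 194–221 m interval — the pycnocline.

194–221 m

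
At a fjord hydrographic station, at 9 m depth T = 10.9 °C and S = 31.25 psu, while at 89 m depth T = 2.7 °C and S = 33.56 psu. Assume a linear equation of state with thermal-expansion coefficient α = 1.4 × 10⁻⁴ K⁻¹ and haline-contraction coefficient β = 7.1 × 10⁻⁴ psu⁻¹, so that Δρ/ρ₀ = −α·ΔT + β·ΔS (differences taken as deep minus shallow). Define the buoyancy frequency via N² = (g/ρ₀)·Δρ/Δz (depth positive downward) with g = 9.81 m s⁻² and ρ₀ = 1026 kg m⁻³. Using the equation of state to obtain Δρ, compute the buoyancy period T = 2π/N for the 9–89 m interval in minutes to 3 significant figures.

ΔT = -8.2 K, ΔS = +2.31 psu (deep − shallow).
Δρ/ρ₀ = −αΔT + βΔS = 1.148 × 10⁻³ + 1.6401 × 10⁻³ = 2.7881 × 10⁻³, so Δρ ≈ 2.861 kg m⁻³.
N² = (g/ρ₀)·Δρ/Δz = g·(Δρ/ρ₀)/Δz = 9.81 × 2.7881 × 10⁻³ / 80 = 3.4189 × 10⁻⁴ s⁻².
N = √(3.4189 × 10⁻⁴) = 0.018490 rad s⁻¹ → T = 2π/N = 339.82 s = 5.6637 min ≈ 5.66 min.

5.66 min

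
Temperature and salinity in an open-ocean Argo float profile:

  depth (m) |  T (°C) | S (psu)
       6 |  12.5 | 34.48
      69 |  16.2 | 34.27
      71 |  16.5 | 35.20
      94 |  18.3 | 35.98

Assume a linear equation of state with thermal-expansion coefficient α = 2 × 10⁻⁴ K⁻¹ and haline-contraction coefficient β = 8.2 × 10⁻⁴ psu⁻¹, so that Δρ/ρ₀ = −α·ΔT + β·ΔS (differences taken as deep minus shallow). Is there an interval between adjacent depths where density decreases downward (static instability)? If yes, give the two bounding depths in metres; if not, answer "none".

6–69 m

Evaluate Δρ/ρ₀ = −αΔT + βΔS across each adjacent pair:
  6–69 m: −αΔT+βΔS = −(2 × 10⁻⁴)(+3.7)+(8.2 × 10⁻⁴)(-0.21) = -9.1 × 10⁻⁴ → UNSTABLE
  69–71 m: −αΔT+βΔS = −(2 × 10⁻⁴)(+0.3)+(8.2 × 10⁻⁴)(+0.93) = 7.0 × 10⁻⁴ → stable
  71–94 m: −αΔT+βΔS = −(2 × 10⁻⁴)(+1.8)+(8.2 × 10⁻⁴)(+0.78) = 2.8 × 10⁻⁴ → stable
The 6–69 m interval has Δρ < 0: lighter water underlies denser water.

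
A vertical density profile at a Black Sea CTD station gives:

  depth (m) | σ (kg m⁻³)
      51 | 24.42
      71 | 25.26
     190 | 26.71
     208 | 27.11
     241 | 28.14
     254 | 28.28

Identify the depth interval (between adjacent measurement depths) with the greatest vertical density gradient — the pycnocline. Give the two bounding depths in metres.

51–71 m

Compute the density gradient over each adjacent pair:
  51–71 m: Δρ/Δz = 0.84/20 = 0.042 kg m⁻⁴
  71–190 m: Δρ/Δz = 1.45/119 = 0.012 kg m⁻⁴
  190–208 m: Δρ/Δz = 0.40/18 = 0.022 kg m⁻⁴
  208–241 m: Δρ/Δz = 1.03/33 = 0.031 kg m⁻⁴
  241–254 m: Δρ/Δz = 0.14/13 = 0.011 kg m⁻⁴
The largest gradient is in the 51–71 m interval — the pycnocline.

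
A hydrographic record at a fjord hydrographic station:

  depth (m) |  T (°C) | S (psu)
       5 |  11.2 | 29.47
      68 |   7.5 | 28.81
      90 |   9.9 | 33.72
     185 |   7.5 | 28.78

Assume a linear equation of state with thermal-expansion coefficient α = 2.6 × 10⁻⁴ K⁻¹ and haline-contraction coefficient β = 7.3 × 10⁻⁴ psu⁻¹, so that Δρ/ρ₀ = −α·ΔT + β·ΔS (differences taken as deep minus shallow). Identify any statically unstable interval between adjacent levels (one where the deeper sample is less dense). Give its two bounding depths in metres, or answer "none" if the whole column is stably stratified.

90–185 m

Evaluate Δρ/ρ₀ = −αΔT + βΔS across each adjacent pair:
  5–68 m: −αΔT+βΔS = −(2.6 × 10⁻⁴)(-3.7)+(7.3 × 10⁻⁴)(-0.66) = 4.8 × 10⁻⁴ → stable
  68–90 m: −αΔT+βΔS = −(2.6 × 10⁻⁴)(+2.4)+(7.3 × 10⁻⁴)(+4.91) = 3.0 × 10⁻³ → stable
  90–185 m: −αΔT+βΔS = −(2.6 × 10⁻⁴)(-2.4)+(7.3 × 10⁻⁴)(-4.94) = -3.0 × 10⁻³ → UNSTABLE
The 90–185 m interval has Δρ < 0: lighter water underlies denser water.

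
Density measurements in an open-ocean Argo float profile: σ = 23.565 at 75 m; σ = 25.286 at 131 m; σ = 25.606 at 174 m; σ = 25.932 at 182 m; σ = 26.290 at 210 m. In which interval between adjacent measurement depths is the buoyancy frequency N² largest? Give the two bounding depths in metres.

174–182 m

Compute the density gradient over each adjacent pair:
  75–131 m: Δρ/Δz = 1.721/56 = 0.031 kg m⁻⁴
  131–174 m: Δρ/Δz = 0.320/43 = 7.4 × 10⁻³ kg m⁻⁴
  174–182 m: Δρ/Δz = 0.326/8 = 0.041 kg m⁻⁴
  182–210 m: Δρ/Δz = 0.358/28 = 0.013 kg m⁻⁴
The largest gradient is in the 174–182 m interval — the pycnocline.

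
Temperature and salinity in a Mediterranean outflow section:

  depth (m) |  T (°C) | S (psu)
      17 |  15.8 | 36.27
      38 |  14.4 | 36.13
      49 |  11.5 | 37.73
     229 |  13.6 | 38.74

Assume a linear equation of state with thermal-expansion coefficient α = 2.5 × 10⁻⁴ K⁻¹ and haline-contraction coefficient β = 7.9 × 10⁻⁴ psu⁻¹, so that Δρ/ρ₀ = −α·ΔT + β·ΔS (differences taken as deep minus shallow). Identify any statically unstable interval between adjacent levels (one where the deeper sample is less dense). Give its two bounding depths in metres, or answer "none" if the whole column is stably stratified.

none

Evaluate Δρ/ρ₀ = −αΔT + βΔS across each adjacent pair:
  17–38 m: −αΔT+βΔS = −(2.5 × 10⁻⁴)(-1.4)+(7.9 × 10⁻⁴)(-0.14) = 2.4 × 10⁻⁴ → stable
  38–49 m: −αΔT+βΔS = −(2.5 × 10⁻⁴)(-2.9)+(7.9 × 10⁻⁴)(+1.60) = 2.0 × 10⁻³ → stable
  49–229 m: −αΔT+βΔS = −(2.5 × 10⁻⁴)(+2.1)+(7.9 × 10⁻⁴)(+1.01) = 2.7 × 10⁻⁴ → stable
Every interval has Δρ > 0: the column is stably stratified throughout.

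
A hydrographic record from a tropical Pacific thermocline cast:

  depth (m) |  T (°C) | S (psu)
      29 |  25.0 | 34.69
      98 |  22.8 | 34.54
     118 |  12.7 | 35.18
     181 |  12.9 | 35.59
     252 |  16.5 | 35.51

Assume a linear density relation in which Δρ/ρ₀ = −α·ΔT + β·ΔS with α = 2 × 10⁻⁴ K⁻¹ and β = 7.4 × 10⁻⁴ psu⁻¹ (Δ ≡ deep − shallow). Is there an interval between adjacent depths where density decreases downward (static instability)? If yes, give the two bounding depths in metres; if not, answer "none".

Evaluate Δρ/ρ₀ = −αΔT + βΔS across each adjacent pair:
  29–98 m: −αΔT+βΔS = −(2 × 10⁻⁴)(-2.2)+(7.4 × 10⁻⁴)(-0.15) = 3.3 × 10⁻⁴ → stable
  98–118 m: −αΔT+βΔS = −(2 × 10⁻⁴)(-10.1)+(7.4 × 10⁻⁴)(+0.64) = 2.5 × 10⁻³ → stable
  118–181 m: −αΔT+βΔS = −(2 × 10⁻⁴)(+0.2)+(7.4 × 10⁻⁴)(+0.41) = 2.6 × 10⁻⁴ → stable
  181–252 m: −αΔT+βΔS = −(2 × 10⁻⁴)(+3.6)+(7.4 × 10⁻⁴)(-0.08) = -7.8 × 10⁻⁴ → UNSTABLE
The 181–252 m interval has Δρ < 0: lighter water underlies denser water.

181–252 m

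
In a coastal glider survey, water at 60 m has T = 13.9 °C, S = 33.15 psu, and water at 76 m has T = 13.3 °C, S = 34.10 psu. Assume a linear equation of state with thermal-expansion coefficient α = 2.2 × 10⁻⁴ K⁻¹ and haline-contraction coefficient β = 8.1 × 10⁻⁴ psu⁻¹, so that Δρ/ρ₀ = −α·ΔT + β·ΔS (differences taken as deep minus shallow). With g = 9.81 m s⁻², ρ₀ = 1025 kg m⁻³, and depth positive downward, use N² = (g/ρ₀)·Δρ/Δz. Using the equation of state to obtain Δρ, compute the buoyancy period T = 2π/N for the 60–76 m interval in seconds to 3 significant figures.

ΔT = -0.6 K, ΔS = +0.95 psu (deep − shallow).
Δρ/ρ₀ = −αΔT + βΔS = 1.32 × 10⁻⁴ + 7.695 × 10⁻⁴ = 9.015 × 10⁻⁴, so Δρ ≈ 0.9240 kg m⁻³.
N² = (g/ρ₀)·Δρ/Δz = g·(Δρ/ρ₀)/Δz = 9.81 × 9.015 × 10⁻⁴ / 16 = 5.5273 × 10⁻⁴ s⁻².
N = √(5.5273 × 10⁻⁴) = 0.023510 rad s⁻¹ → T = 2π/N = 267.26 s ≈ 267 s.

267 s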